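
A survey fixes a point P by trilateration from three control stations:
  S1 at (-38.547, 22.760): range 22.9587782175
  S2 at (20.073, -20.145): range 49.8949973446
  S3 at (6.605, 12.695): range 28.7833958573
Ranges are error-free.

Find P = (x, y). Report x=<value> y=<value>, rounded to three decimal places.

eq1: (x + 38.547)² + (y − 22.760)² = 22.9587782175²
eq2: (x − 20.073)² + (y + 20.145)² = 49.8949973446²
eq3: (x − 6.605)² + (y − 12.695)² = 28.7833958573²
eq2−eq3, eq2−eq1 (x²,y² cancel):
  -26.936·x + 65.680·y = 1057.069579
  -117.240·x + 85.810·y = 3157.547718
det = -26.936·85.810 − 65.680·-117.240 = 5388.945040
x = (1057.069579·85.810 − 65.680·3157.547718) / 5388.945040 = -21.651843
y = (-26.936·3157.547718 − 1057.069579·-117.240) / 5388.945040 = 7.214609

x=-21.652 y=7.215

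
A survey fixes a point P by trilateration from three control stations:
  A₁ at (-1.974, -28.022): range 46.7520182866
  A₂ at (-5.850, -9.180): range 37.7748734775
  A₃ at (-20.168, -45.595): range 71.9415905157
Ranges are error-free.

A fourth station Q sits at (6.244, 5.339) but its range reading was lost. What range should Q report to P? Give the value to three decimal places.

eq1: (x + 1.974)² + (y + 28.022)² = 46.7520182866²
eq2: (x + 5.850)² + (y + 9.180)² = 37.7748734775²
eq3: (x + 20.168)² + (y + 45.595)² = 71.9415905157²
eq2−eq1, eq2−eq3 (x²,y² cancel):
  7.752·x − 37.684·y = -88.175888
  -28.636·x − 72.830·y = -1381.494031
det = 7.752·-72.830 − -37.684·-28.636 = -1643.697184
x = (-88.175888·-72.830 − -37.684·-1381.494031) / -1643.697184 = 27.765681
y = (7.752·-1381.494031 − -88.175888·-28.636) / -1643.697184 = 8.051572
|P − Q| = √((27.765681 − 6.244)² + (8.051572 − 5.339)²) = 21.691952

21.692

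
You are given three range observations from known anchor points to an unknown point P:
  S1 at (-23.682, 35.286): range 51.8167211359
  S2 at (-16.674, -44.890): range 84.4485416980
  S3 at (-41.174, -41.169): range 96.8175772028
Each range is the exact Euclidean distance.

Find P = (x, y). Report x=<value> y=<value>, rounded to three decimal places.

x=27.483 y=27.094

eq1: (x + 23.682)² + (y − 35.286)² = 51.8167211359²
eq2: (x + 16.674)² + (y + 44.890)² = 84.4485416980²
eq3: (x + 41.174)² + (y + 41.169)² = 96.8175772028²
eq1−eq3, eq1−eq2 (x²,y² cancel):
  -34.984·x − 152.910·y = -5104.424749
  14.016·x − 160.352·y = -3959.388150
det = -34.984·-160.352 − -152.910·14.016 = 7752.940928
x = (-5104.424749·-160.352 − -152.910·-3959.388150) / 7752.940928 = 27.483077
y = (-34.984·-3959.388150 − -5104.424749·14.016) / 7752.940928 = 27.094087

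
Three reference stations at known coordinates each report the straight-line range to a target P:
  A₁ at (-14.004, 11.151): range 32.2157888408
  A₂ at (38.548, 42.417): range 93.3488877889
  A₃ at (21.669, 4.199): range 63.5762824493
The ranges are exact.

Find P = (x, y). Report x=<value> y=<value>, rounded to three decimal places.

x=-41.017 y=-6.403

eq1: (x + 14.004)² + (y − 11.151)² = 32.2157888408²
eq2: (x − 38.548)² + (y − 42.417)² = 93.3488877889²
eq3: (x − 21.669)² + (y − 4.199)² = 63.5762824493²
eq3−eq1, eq3−eq2 (x²,y² cancel):
  -71.346·x + 13.904·y = 2837.366294
  33.758·x + 76.436·y = -1874.098130
det = -71.346·76.436 − 13.904·33.758 = -5922.774088
x = (2837.366294·76.436 − 13.904·-1874.098130) / -5922.774088 = -41.016994
y = (-71.346·-1874.098130 − 2837.366294·33.758) / -5922.774088 = -6.403350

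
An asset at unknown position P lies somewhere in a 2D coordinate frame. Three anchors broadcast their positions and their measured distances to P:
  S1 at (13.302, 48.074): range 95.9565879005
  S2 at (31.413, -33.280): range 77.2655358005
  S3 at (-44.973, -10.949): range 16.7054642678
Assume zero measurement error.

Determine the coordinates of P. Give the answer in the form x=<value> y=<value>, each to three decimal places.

x=-45.646 y=-27.641

eq1: (x − 13.302)² + (y − 48.074)² = 95.9565879005²
eq2: (x − 31.413)² + (y + 33.280)² = 77.2655358005²
eq3: (x + 44.973)² + (y + 10.949)² = 16.7054642678²
eq2−eq3, eq2−eq1 (x²,y² cancel):
  -152.772·x + 44.662·y = 5739.006847
  -36.222·x + 162.708·y = -2843.986028
det = -152.772·162.708 − 44.662·-36.222 = -23239.479612
x = (5739.006847·162.708 − 44.662·-2843.986028) / -23239.479612 = -45.646480
y = (-152.772·-2843.986028 − 5739.006847·-36.222) / -23239.479612 = -27.640883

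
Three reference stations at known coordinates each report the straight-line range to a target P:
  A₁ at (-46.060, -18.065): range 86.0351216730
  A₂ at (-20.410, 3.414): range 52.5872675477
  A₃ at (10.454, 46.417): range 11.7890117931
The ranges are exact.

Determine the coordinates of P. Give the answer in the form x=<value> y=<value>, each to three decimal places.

eq1: (x + 46.060)² + (y + 18.065)² = 86.0351216730²
eq2: (x + 20.410)² + (y − 3.414)² = 52.5872675477²
eq3: (x − 10.454)² + (y − 46.417)² = 11.7890117931²
eq1−eq2, eq1−eq3 (x²,y² cancel):
  51.300·x + 42.958·y = 2616.977124
  113.028·x + 128.964·y = 7079.017542
det = 51.300·128.964 − 42.958·113.028 = 1760.396376
x = (2616.977124·128.964 − 42.958·7079.017542) / 1760.396376 = 18.970388
y = (51.300·7079.017542 − 2616.977124·113.028) / 1760.396376 = 38.265194

x=18.970 y=38.265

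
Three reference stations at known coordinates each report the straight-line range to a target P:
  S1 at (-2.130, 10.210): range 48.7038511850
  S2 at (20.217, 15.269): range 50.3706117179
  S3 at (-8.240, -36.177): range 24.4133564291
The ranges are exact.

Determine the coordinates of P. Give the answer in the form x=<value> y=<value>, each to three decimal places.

x=16.142 y=-34.936

eq1: (x + 2.130)² + (y − 10.210)² = 48.7038511850²
eq2: (x − 20.217)² + (y − 15.269)² = 50.3706117179²
eq3: (x + 8.240)² + (y + 36.177)² = 24.4133564291²
eq3−eq1, eq3−eq2 (x²,y² cancel):
  12.220·x + 92.774·y = -3043.945077
  56.914·x + 102.892·y = -2675.990032
det = 12.220·102.892 − 92.774·56.914 = -4022.799196
x = (-3043.945077·102.892 − 92.774·-2675.990032) / -4022.799196 = 16.141819
y = (12.220·-2675.990032 − -3043.945077·56.914) / -4022.799196 = -34.936492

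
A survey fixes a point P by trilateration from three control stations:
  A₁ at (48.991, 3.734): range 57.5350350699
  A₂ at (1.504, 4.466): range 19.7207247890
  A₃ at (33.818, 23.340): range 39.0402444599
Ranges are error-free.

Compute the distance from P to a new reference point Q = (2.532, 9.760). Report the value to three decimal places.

eq1: (x − 48.991)² + (y − 3.734)² = 57.5350350699²
eq2: (x − 1.504)² + (y − 4.466)² = 19.7207247890²
eq3: (x − 33.818)² + (y − 23.340)² = 39.0402444599²
eq2−eq3, eq2−eq1 (x²,y² cancel):
  64.628·x + 37.748·y = 530.971851
  94.974·x − 1.464·y = -529.519609
det = 64.628·-1.464 − 37.748·94.974 = -3679.693944
x = (530.971851·-1.464 − 37.748·-529.519609) / -3679.693944 = -5.220805
y = (64.628·-529.519609 − 530.971851·94.974) / -3679.693944 = 23.004716
|P − Q| = √((-5.220805 − 2.532)² + (23.004716 − 9.760)²) = 15.346937

15.347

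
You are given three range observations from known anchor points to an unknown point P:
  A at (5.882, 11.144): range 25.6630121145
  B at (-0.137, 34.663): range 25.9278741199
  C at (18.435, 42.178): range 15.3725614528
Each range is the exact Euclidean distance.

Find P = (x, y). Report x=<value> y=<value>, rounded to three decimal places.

eq1: (x − 5.882)² + (y − 11.144)² = 25.6630121145²
eq2: (x + 0.137)² + (y − 34.663)² = 25.9278741199²
eq3: (x − 18.435)² + (y − 42.178)² = 15.3725614528²
eq1−eq2, eq1−eq3 (x²,y² cancel):
  -12.038·x + 47.038·y = 1029.091212
  25.106·x + 62.068·y = 2382.320794
det = -12.038·62.068 − 47.038·25.106 = -1928.110612
x = (1029.091212·62.068 − 47.038·2382.320794) / -1928.110612 = 24.991290
y = (-12.038·2382.320794 − 1029.091212·25.106) / -1928.110612 = 28.273659

x=24.991 y=28.274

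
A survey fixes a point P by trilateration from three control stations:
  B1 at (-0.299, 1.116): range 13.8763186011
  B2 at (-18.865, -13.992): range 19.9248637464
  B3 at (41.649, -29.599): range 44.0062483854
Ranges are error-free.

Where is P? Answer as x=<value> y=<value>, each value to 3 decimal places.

x=1.018 y=-12.698

eq1: (x + 0.299)² + (y − 1.116)² = 13.8763186011²
eq2: (x + 18.865)² + (y + 13.992)² = 19.9248637464²
eq3: (x − 41.649)² + (y + 29.599)² = 44.0062483854²
eq3−eq1, eq3−eq2 (x²,y² cancel):
  -83.896·x + 61.430·y = -865.407466
  -121.028·x + 31.214·y = -519.526011
det = -83.896·31.214 − 61.430·-121.028 = 4816.020296
x = (-865.407466·31.214 − 61.430·-519.526011) / 4816.020296 = 1.017781
y = (-83.896·-519.526011 − -865.407466·-121.028) / 4816.020296 = -12.697700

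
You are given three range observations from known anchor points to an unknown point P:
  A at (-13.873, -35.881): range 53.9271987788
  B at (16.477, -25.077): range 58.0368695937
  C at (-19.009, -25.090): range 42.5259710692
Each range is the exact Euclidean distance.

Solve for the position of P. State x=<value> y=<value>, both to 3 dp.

eq1: (x + 13.873)² + (y + 35.881)² = 53.9271987788²
eq2: (x − 16.477)² + (y + 25.077)² = 58.0368695937²
eq3: (x + 19.009)² + (y + 25.090)² = 42.5259710692²
eq2−eq3, eq2−eq1 (x²,y² cancel):
  -70.972·x − 0.026·y = 1650.322740
  -60.700·x − 21.608·y = 1039.694296
det = -70.972·-21.608 − -0.026·-60.700 = 1531.984776
x = (1650.322740·-21.608 − -0.026·1039.694296) / 1531.984776 = -23.259462
y = (-70.972·1039.694296 − 1650.322740·-60.700) / 1531.984776 = 17.223021

x=-23.259 y=17.223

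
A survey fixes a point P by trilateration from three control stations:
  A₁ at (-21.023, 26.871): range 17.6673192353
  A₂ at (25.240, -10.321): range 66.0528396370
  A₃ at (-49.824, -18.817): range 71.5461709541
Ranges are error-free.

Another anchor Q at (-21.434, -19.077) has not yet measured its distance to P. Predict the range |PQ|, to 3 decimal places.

eq1: (x + 21.023)² + (y − 26.871)² = 17.6673192353²
eq2: (x − 25.240)² + (y + 10.321)² = 66.0528396370²
eq3: (x + 49.824)² + (y + 18.817)² = 71.5461709541²
eq2−eq3, eq2−eq1 (x²,y² cancel):
  -150.128·x − 16.992·y = 1337.052870
  -92.526·x + 74.384·y = 4471.279984
det = -150.128·74.384 − -16.992·-92.526 = -12739.322944
x = (1337.052870·74.384 − -16.992·4471.279984) / -12739.322944 = -13.770852
y = (-150.128·4471.279984 − 1337.052870·-92.526) / -12739.322944 = 42.981261
|P − Q| = √((-13.770852 − -21.434)² + (42.981261 − -19.077)²) = 62.529606

62.530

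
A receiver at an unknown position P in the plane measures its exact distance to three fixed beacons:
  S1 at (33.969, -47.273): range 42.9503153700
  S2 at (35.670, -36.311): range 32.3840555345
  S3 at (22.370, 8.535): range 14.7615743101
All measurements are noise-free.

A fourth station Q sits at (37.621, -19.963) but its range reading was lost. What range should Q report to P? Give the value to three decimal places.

17.565

eq1: (x − 33.969)² + (y + 47.273)² = 42.9503153700²
eq2: (x − 35.670)² + (y + 36.311)² = 32.3840555345²
eq3: (x − 22.370)² + (y − 8.535)² = 14.7615743101²
eq1−eq3, eq1−eq2 (x²,y² cancel):
  -23.198·x + 111.616·y = -1188.540851
  3.402·x + 21.924·y = -1.789331
det = -23.198·21.924 − 111.616·3.402 = -888.310584
x = (-1188.540851·21.924 − 111.616·-1.789331) / -888.310584 = 29.109021
y = (-23.198·-1.789331 − -1188.540851·3.402) / -888.310584 = -4.598532
|P − Q| = √((29.109021 − 37.621)² + (-4.598532 − -19.963)²) = 17.564756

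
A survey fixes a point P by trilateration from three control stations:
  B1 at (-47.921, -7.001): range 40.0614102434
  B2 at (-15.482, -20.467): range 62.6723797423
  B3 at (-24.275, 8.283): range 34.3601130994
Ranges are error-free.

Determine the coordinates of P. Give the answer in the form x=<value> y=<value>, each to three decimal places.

eq1: (x + 47.921)² + (y + 7.001)² = 40.0614102434²
eq2: (x + 15.482)² + (y + 20.467)² = 62.6723797423²
eq3: (x + 24.275)² + (y − 8.283)² = 34.3601130994²
eq2−eq1, eq2−eq3 (x²,y² cancel):
  -64.878·x + 26.932·y = 4009.756421
  -17.586·x + 57.500·y = 2746.503111
det = -64.878·57.500 − 26.932·-17.586 = -3256.858848
x = (4009.756421·57.500 − 26.932·2746.503111) / -3256.858848 = -48.080737
y = (-64.878·2746.503111 − 4009.756421·-17.586) / -3256.858848 = 33.060092

x=-48.081 y=33.060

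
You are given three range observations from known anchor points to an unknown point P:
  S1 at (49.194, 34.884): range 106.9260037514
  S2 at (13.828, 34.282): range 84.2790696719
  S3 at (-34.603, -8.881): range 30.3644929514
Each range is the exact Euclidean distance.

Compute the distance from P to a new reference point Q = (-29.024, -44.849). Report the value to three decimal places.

6.256

eq1: (x − 49.194)² + (y − 34.884)² = 106.9260037514²
eq2: (x − 13.828)² + (y − 34.282)² = 84.2790696719²
eq3: (x + 34.603)² + (y + 8.881)² = 30.3644929514²
eq2−eq1, eq2−eq3 (x²,y² cancel):
  70.732·x + 1.204·y = -2059.734709
  -96.862·x − 86.326·y = 6090.729815
det = 70.732·-86.326 − 1.204·-96.862 = -5989.388784
x = (-2059.734709·-86.326 − 1.204·6090.729815) / -5989.388784 = -28.462908
y = (70.732·6090.729815 − -2059.734709·-96.862) / -5989.388784 = -38.618211
|P − Q| = √((-28.462908 − -29.024)² + (-38.618211 − -44.849)²) = 6.256002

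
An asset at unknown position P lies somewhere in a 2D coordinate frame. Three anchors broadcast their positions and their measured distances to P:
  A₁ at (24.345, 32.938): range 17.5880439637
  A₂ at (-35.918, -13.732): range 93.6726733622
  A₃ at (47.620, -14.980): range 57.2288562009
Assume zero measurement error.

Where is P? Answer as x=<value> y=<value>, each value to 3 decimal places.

x=39.604 y=41.685

eq1: (x − 24.345)² + (y − 32.938)² = 17.5880439637²
eq2: (x + 35.918)² + (y + 13.732)² = 93.6726733622²
eq3: (x − 47.620)² + (y + 14.980)² = 57.2288562009²
eq1−eq2, eq1−eq3 (x²,y² cancel):
  -120.526·x − 93.340·y = -8664.150765
  46.550·x − 95.836·y = -2151.328761
det = -120.526·-95.836 − -93.340·46.550 = 15895.706736
x = (-8664.150765·-95.836 − -93.340·-2151.328761) / 15895.706736 = 39.603934
y = (-120.526·-2151.328761 − -8664.150765·46.550) / 15895.706736 = 41.684669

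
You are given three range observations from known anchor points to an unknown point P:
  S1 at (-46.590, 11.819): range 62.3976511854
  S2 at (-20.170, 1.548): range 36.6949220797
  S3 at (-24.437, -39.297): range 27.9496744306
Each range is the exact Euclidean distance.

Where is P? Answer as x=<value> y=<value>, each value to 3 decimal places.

eq1: (x + 46.590)² + (y − 11.819)² = 62.3976511854²
eq2: (x + 20.170)² + (y − 1.548)² = 36.6949220797²
eq3: (x + 24.437)² + (y + 39.297)² = 27.9496744306²
eq3−eq1, eq3−eq2 (x²,y² cancel):
  -44.306·x + 102.232·y = -2943.386890
  8.534·x + 81.690·y = -2297.528980
det = -44.306·81.690 − 102.232·8.534 = -4491.805028
x = (-2943.386890·81.690 − 102.232·-2297.528980) / -4491.805028 = 1.238765
y = (-44.306·-2297.528980 − -2943.386890·8.534) / -4491.805028 = -28.254384

x=1.239 y=-28.254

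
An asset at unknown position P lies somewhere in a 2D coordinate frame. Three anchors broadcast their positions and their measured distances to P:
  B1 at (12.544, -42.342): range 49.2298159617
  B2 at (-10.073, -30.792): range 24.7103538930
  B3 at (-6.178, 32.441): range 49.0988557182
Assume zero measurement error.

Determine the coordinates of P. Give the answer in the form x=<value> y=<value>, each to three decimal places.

eq1: (x − 12.544)² + (y + 42.342)² = 49.2298159617²
eq2: (x + 10.073)² + (y + 30.792)² = 24.7103538930²
eq3: (x + 6.178)² + (y − 32.441)² = 49.0988557182²
eq3−eq1, eq3−eq2 (x²,y² cancel):
  37.444·x − 149.566·y = 846.733588
  -7.790·x − 126.466·y = 1759.122471
det = 37.444·-126.466 − -149.566·-7.790 = -5900.512044
x = (846.733588·-126.466 − -149.566·1759.122471) / -5900.512044 = -26.442095
y = (37.444·1759.122471 − 846.733588·-7.790) / -5900.512044 = -12.281076

x=-26.442 y=-12.281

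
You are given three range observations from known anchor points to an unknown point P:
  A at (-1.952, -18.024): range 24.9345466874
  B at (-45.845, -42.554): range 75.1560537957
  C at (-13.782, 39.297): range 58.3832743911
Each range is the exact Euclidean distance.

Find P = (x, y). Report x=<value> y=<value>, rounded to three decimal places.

x=20.773 y=-7.762

eq1: (x + 1.952)² + (y + 18.024)² = 24.9345466874²
eq2: (x + 45.845)² + (y + 42.554)² = 75.1560537957²
eq3: (x + 13.782)² + (y − 39.297)² = 58.3832743911²
eq3−eq1, eq3−eq2 (x²,y² cancel):
  23.660·x − 114.642·y = 1381.352257
  -64.126·x − 163.702·y = -61.416486
det = 23.660·-163.702 − -114.642·-64.126 = -11224.722212
x = (1381.352257·-163.702 − -114.642·-61.416486) / -11224.722212 = 20.772989
y = (23.660·-61.416486 − 1381.352257·-64.126) / -11224.722212 = -7.762106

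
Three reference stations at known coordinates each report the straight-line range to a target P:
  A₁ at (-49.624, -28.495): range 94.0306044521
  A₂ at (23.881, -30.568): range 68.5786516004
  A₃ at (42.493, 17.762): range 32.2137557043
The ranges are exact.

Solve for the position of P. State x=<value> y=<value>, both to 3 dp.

x=17.177 y=37.682

eq1: (x + 49.624)² + (y + 28.495)² = 94.0306044521²
eq2: (x − 23.881)² + (y + 30.568)² = 68.5786516004²
eq3: (x − 42.493)² + (y − 17.762)² = 32.2137557043²
eq3−eq1, eq3−eq2 (x²,y² cancel):
  -184.234·x − 92.514·y = -6650.665809
  -37.224·x − 96.660·y = -4281.744307
det = -184.234·-96.660 − -92.514·-37.224 = 14364.317304
x = (-6650.665809·-96.660 − -92.514·-4281.744307) / 14364.317304 = 17.176734
y = (-184.234·-4281.744307 − -6650.665809·-37.224) / 14364.317304 = 37.682160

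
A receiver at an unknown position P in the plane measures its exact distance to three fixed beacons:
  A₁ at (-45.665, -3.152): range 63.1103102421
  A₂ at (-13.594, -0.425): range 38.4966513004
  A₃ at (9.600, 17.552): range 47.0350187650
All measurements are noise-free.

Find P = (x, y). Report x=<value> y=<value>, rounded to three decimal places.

eq1: (x + 45.665)² + (y + 3.152)² = 63.1103102421²
eq2: (x + 13.594)² + (y + 0.425)² = 38.4966513004²
eq3: (x − 9.600)² + (y − 17.552)² = 47.0350187650²
eq3−eq1, eq3−eq2 (x²,y² cancel):
  -110.530·x − 41.408·y = -75.623644
  -46.388·x − 35.954·y = 515.045586
det = -110.530·-35.954 − -41.408·-46.388 = 2053.161316
x = (-75.623644·-35.954 − -41.408·515.045586) / 2053.161316 = 11.711686
y = (-110.530·515.045586 − -75.623644·-46.388) / 2053.161316 = -29.435592

x=11.712 y=-29.436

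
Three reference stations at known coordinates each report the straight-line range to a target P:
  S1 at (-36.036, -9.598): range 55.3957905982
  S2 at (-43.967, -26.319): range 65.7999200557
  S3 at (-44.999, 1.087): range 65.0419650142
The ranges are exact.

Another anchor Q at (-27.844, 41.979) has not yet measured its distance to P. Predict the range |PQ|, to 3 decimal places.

69.031

eq1: (x + 36.036)² + (y + 9.598)² = 55.3957905982²
eq2: (x + 43.967)² + (y + 26.319)² = 65.7999200557²
eq3: (x + 44.999)² + (y − 1.087)² = 65.0419650142²
eq1−eq2, eq1−eq3 (x²,y² cancel):
  -15.862·x − 33.442·y = -25.863913
  -17.926·x + 21.370·y = -526.386927
det = -15.862·21.370 − -33.442·-17.926 = -938.452232
x = (-25.863913·21.370 − -33.442·-526.386927) / -938.452232 = 19.346902
y = (-15.862·-526.386927 − -25.863913·-17.926) / -938.452232 = -8.403105
|P − Q| = √((19.346902 − -27.844)² + (-8.403105 − 41.979)²) = 69.031426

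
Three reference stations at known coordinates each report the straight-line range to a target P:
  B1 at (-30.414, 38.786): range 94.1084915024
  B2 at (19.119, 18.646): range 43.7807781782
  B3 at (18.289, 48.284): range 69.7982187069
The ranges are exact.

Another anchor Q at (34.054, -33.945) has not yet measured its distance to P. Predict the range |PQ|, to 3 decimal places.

22.091

eq1: (x + 30.414)² + (y − 38.786)² = 94.1084915024²
eq2: (x − 19.119)² + (y − 18.646)² = 43.7807781782²
eq3: (x − 18.289)² + (y − 48.284)² = 69.7982187069²
eq3−eq1, eq3−eq2 (x²,y² cancel):
  -97.406·x − 18.996·y = -4221.083823
  1.660·x − 59.276·y = 1002.412097
det = -97.406·-59.276 − -18.996·1.660 = 5805.371416
x = (-4221.083823·-59.276 − -18.996·1002.412097) / 5805.371416 = 46.379597
y = (-97.406·1002.412097 − -4221.083823·1.660) / 5805.371416 = -15.612085
|P − Q| = √((46.379597 − 34.054)² + (-15.612085 − -33.945)²) = 22.091086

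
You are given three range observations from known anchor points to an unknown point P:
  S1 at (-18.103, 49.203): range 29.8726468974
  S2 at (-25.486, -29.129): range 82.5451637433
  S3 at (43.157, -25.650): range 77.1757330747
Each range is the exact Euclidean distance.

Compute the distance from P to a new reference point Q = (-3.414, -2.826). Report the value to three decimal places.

49.792

eq1: (x + 18.103)² + (y − 49.203)² = 29.8726468974²
eq2: (x + 25.486)² + (y + 29.129)² = 82.5451637433²
eq3: (x − 43.157)² + (y + 25.650)² = 77.1757330747²
eq1−eq2, eq1−eq3 (x²,y² cancel):
  -14.766·x − 156.664·y = -7171.948006
  122.520·x − 149.706·y = -5291.923412
det = -14.766·-149.706 − -156.664·122.520 = 21405.032076
x = (-7171.948006·-149.706 − -156.664·-5291.923412) / 21405.032076 = 11.428610
y = (-14.766·-5291.923412 − -7171.948006·122.520) / 21405.032076 = 44.701994
|P − Q| = √((11.428610 − -3.414)² + (44.701994 − -2.826)²) = 49.791699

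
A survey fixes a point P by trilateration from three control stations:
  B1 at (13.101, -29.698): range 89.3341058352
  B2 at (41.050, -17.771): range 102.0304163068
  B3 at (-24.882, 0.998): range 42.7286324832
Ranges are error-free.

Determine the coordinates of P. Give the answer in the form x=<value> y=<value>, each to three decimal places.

x=-43.381 y=39.515

eq1: (x − 13.101)² + (y + 29.698)² = 89.3341058352²
eq2: (x − 41.050)² + (y + 17.771)² = 102.0304163068²
eq3: (x + 24.882)² + (y − 0.998)² = 42.7286324832²
eq3−eq2, eq3−eq1 (x²,y² cancel):
  131.864·x − 37.538·y = -7203.668805
  75.966·x − 61.392·y = -5721.348954
det = 131.864·-61.392 − -37.538·75.966 = -5243.782980
x = (-7203.668805·-61.392 − -37.538·-5721.348954) / -5243.782980 = -43.380826
y = (131.864·-5721.348954 − -7203.668805·75.966) / -5243.782980 = 39.514613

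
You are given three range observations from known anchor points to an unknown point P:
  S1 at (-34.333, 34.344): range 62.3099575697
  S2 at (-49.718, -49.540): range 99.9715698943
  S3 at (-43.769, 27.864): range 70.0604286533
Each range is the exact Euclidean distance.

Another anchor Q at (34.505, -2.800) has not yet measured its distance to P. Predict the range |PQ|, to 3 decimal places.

eq1: (x + 34.333)² + (y − 34.344)² = 62.3099575697²
eq2: (x + 49.718)² + (y + 49.540)² = 99.9715698943²
eq3: (x + 43.769)² + (y − 27.864)² = 70.0604286533²
eq3−eq1, eq3−eq2 (x²,y² cancel):
  18.872·x + 12.960·y = 692.070219
  -11.898·x − 154.808·y = -2851.887857
det = 18.872·-154.808 − 12.960·-11.898 = -2767.338496
x = (692.070219·-154.808 − 12.960·-2851.887857) / -2767.338496 = 25.359218
y = (18.872·-2851.887857 − 692.070219·-11.898) / -2767.338496 = 16.473076
|P − Q| = √((25.359218 − 34.505)² + (16.473076 − -2.800)²) = 21.332997

21.333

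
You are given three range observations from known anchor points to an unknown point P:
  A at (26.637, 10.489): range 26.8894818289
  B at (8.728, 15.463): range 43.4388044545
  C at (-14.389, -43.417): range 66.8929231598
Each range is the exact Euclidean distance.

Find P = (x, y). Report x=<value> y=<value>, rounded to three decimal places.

eq1: (x − 26.637)² + (y − 10.489)² = 26.8894818289²
eq2: (x − 8.728)² + (y − 15.463)² = 43.4388044545²
eq3: (x + 14.389)² + (y + 43.417)² = 66.8929231598²
eq1−eq2, eq1−eq3 (x²,y² cancel):
  -35.818·x + 9.948·y = -1668.152036
  -82.052·x − 107.812·y = -2479.088616
det = -35.818·-107.812 − 9.948·-82.052 = 4677.863512
x = (-1668.152036·-107.812 − 9.948·-2479.088616) / 4677.863512 = 43.718416
y = (-35.818·-2479.088616 − -1668.152036·-82.052) / 4677.863512 = -10.278029

x=43.718 y=-10.278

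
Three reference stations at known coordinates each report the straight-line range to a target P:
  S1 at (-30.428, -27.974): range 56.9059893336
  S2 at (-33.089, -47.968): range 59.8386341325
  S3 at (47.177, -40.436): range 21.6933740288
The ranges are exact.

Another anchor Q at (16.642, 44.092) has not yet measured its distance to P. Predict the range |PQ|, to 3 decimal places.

81.664

eq1: (x + 30.428)² + (y + 27.974)² = 56.9059893336²
eq2: (x + 33.089)² + (y + 47.968)² = 59.8386341325²
eq3: (x − 47.177)² + (y + 40.436)² = 21.6933740288²
eq2−eq3, eq2−eq1 (x²,y² cancel):
  160.532·x + 15.064·y = 3574.988138
  5.322·x + 39.988·y = -1345.032572
det = 160.532·39.988 − 15.064·5.322 = 6339.183008
x = (3574.988138·39.988 − 15.064·-1345.032572) / 6339.183008 = 25.747513
y = (160.532·-1345.032572 − 3574.988138·5.322) / 6339.183008 = -37.062640
|P − Q| = √((25.747513 − 16.642)² + (-37.062640 − 44.092)²) = 81.663859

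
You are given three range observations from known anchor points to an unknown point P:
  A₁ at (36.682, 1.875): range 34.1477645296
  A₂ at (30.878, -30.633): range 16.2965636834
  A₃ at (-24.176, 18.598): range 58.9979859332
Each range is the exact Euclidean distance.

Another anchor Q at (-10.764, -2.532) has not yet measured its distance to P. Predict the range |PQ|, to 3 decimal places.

34.622

eq1: (x − 36.682)² + (y − 1.875)² = 34.1477645296²
eq2: (x − 30.878)² + (y + 30.633)² = 16.2965636834²
eq3: (x + 24.176)² + (y − 18.598)² = 58.9979859332²
eq1−eq3, eq1−eq2 (x²,y² cancel):
  -121.716·x + 33.446·y = -2733.412691
  -11.608·x − 65.016·y = 1443.238658
det = -121.716·-65.016 − 33.446·-11.608 = 8301.728624
x = (-2733.412691·-65.016 − 33.446·1443.238658) / 8301.728624 = 15.592536
y = (-121.716·1443.238658 − -2733.412691·-11.608) / 8301.728624 = -24.982109
|P − Q| = √((15.592536 − -10.764)² + (-24.982109 − -2.532)²) = 34.621877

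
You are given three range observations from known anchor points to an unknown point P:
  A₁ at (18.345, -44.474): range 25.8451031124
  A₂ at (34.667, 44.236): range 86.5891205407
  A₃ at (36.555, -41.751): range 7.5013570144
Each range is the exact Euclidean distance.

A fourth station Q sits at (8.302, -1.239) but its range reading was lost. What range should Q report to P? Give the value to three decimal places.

eq1: (x − 18.345)² + (y + 44.474)² = 25.8451031124²
eq2: (x − 34.667)² + (y − 44.236)² = 86.5891205407²
eq3: (x − 36.555)² + (y + 41.751)² = 7.5013570144²
eq1−eq2, eq1−eq3 (x²,y² cancel):
  32.644·x + 177.420·y = -5985.557557
  36.420·x + 5.446·y = 1376.637323
det = 32.644·5.446 − 177.420·36.420 = -6283.857176
x = (-5985.557557·5.446 − 177.420·1376.637323) / -6283.857176 = 44.055798
y = (32.644·1376.637323 − -5985.557557·36.420) / -6283.857176 = -41.842605
|P − Q| = √((44.055798 − 8.302)² + (-41.842605 − -1.239)²) = 54.101634

54.102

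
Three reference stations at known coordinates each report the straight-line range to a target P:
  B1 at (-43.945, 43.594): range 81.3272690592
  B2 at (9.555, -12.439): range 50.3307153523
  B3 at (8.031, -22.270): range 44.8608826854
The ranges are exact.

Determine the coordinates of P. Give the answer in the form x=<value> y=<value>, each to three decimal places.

x=-34.287 y=-37.158

eq1: (x + 43.945)² + (y − 43.594)² = 81.3272690592²
eq2: (x − 9.555)² + (y + 12.439)² = 50.3307153523²
eq3: (x − 8.031)² + (y + 22.270)² = 44.8608826854²
eq1−eq3, eq1−eq2 (x²,y² cancel):
  103.952·x − 131.728·y = 1330.475897
  107.000·x − 112.066·y = 495.370670
det = 103.952·-112.066 − -131.728·107.000 = 2445.411168
x = (1330.475897·-112.066 − -131.728·495.370670) / 2445.411168 = -34.287455
y = (103.952·495.370670 − 1330.475897·107.000) / 2445.411168 = -37.157820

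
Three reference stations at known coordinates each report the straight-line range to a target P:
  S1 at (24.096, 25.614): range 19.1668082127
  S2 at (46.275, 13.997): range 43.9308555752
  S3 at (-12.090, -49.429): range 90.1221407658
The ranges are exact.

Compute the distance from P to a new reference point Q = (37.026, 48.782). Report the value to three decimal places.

eq1: (x − 24.096)² + (y − 25.614)² = 19.1668082127²
eq2: (x − 46.275)² + (y − 13.997)² = 43.9308555752²
eq3: (x + 12.090)² + (y + 49.429)² = 90.1221407658²
eq2−eq3, eq2−eq1 (x²,y² cancel):
  -116.730·x − 126.852·y = -5939.977678
  -44.358·x + 23.234·y = 461.956113
det = -116.730·23.234 − -126.852·-44.358 = -8339.005836
x = (-5939.977678·23.234 − -126.852·461.956113) / -8339.005836 = 9.522644
y = (-116.730·461.956113 − -5939.977678·-44.358) / -8339.005836 = 38.063250
|P − Q| = √((9.522644 − 37.026)² + (38.063250 − 48.782)²) = 29.518235

29.518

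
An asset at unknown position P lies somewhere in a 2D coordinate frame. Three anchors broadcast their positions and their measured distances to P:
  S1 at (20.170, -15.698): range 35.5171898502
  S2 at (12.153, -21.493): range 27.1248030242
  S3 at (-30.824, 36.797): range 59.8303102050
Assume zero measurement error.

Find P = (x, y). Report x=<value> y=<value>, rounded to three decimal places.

eq1: (x − 20.170)² + (y + 15.698)² = 35.5171898502²
eq2: (x − 12.153)² + (y + 21.493)² = 27.1248030242²
eq3: (x + 30.824)² + (y − 36.797)² = 59.8303102050²
eq1−eq3, eq1−eq2 (x²,y² cancel):
  -101.988·x + 104.990·y = -667.313163
  -16.034·x − 11.590·y = 482.104190
det = -101.988·-11.590 − 104.990·-16.034 = 2865.450580
x = (-667.313163·-11.590 − 104.990·482.104190) / 2865.450580 = -14.965171
y = (-101.988·482.104190 − -667.313163·-16.034) / 2865.450580 = -20.893238

x=-14.965 y=-20.893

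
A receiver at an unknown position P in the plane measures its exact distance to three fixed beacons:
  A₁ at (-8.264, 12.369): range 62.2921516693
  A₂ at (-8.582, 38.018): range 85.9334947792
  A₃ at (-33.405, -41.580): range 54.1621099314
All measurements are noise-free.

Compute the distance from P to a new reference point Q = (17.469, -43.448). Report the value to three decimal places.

eq1: (x + 8.264)² + (y − 12.369)² = 62.2921516693²
eq2: (x + 8.582)² + (y − 38.018)² = 85.9334947792²
eq3: (x + 33.405)² + (y + 41.580)² = 54.1621099314²
eq2−eq1, eq2−eq3 (x²,y² cancel):
  0.636·x − 51.298·y = 2206.520174
  -49.646·x − 159.196·y = 5776.802750
det = 0.636·-159.196 − -51.298·-49.646 = -2647.989164
x = (2206.520174·-159.196 − -51.298·5776.802750) / -2647.989164 = 20.744329
y = (0.636·5776.802750 − 2206.520174·-49.646) / -2647.989164 = -42.756575
|P − Q| = √((20.744329 − 17.469)² + (-42.756575 − -43.448)²) = 3.347514

3.348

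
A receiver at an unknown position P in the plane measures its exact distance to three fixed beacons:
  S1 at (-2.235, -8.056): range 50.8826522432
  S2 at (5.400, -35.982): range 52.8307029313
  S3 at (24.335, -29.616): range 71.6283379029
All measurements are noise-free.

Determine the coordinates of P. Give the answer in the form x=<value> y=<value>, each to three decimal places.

x=-47.261 y=-31.756

eq1: (x + 2.235)² + (y + 8.056)² = 50.8826522432²
eq2: (x − 5.400)² + (y + 35.982)² = 52.8307029313²
eq3: (x − 24.335)² + (y + 29.616)² = 71.6283379029²
eq2−eq3, eq2−eq1 (x²,y² cancel):
  37.870·x + 12.732·y = -2194.100262
  -15.270·x + 55.852·y = -1051.931090
det = 37.870·55.852 − 12.732·-15.270 = 2309.532880
x = (-2194.100262·55.852 − 12.732·-1051.931090) / 2309.532880 = -47.261376
y = (37.870·-1051.931090 − -2194.100262·-15.270) / 2309.532880 = -31.755574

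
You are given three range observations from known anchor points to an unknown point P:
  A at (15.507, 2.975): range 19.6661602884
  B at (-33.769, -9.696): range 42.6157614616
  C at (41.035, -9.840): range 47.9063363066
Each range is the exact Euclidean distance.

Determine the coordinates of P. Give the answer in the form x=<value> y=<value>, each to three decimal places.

eq1: (x − 15.507)² + (y − 2.975)² = 19.6661602884²
eq2: (x + 33.769)² + (y + 9.696)² = 42.6157614616²
eq3: (x − 41.035)² + (y + 9.840)² = 47.9063363066²
eq2−eq3, eq2−eq1 (x²,y² cancel):
  149.608·x − 0.288·y = 67.425115
  98.552·x + 25.342·y = 444.305161
det = 149.608·25.342 − -0.288·98.552 = 3819.748912
x = (67.425115·25.342 − -0.288·444.305161) / 3819.748912 = 0.480829
y = (149.608·444.305161 − 67.425115·98.552) / 3819.748912 = 15.662476

x=0.481 y=15.662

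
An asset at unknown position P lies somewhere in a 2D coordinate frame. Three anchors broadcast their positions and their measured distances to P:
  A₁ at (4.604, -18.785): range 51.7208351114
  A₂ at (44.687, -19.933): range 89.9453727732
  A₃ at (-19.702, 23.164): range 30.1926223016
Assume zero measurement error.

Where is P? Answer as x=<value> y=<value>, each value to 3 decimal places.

eq1: (x − 4.604)² + (y + 18.785)² = 51.7208351114²
eq2: (x − 44.687)² + (y + 19.933)² = 89.9453727732²
eq3: (x + 19.702)² + (y − 23.164)² = 30.1926223016²
eq2−eq1, eq2−eq3 (x²,y² cancel):
  -80.166·x + 2.296·y = 3394.945882
  -128.778·x + 86.194·y = 5709.062884
det = -80.166·86.194 − 2.296·-128.778 = -6614.153916
x = (3394.945882·86.194 − 2.296·5709.062884) / -6614.153916 = -42.260274
y = (-80.166·5709.062884 − 3394.945882·-128.778) / -6614.153916 = 3.096147

x=-42.260 y=3.096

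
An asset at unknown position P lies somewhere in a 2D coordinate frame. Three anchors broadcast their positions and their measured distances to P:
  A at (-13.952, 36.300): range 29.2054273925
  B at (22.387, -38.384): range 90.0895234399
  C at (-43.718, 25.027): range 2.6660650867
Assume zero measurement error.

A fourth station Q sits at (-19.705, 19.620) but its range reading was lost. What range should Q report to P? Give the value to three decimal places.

22.198

eq1: (x + 13.952)² + (y − 36.300)² = 29.2054273925²
eq2: (x − 22.387)² + (y + 38.384)² = 90.0895234399²
eq3: (x + 43.718)² + (y − 25.027)² = 2.6660650867²
eq2−eq3, eq2−eq1 (x²,y² cancel):
  -132.210·x + 126.822·y = 8672.119359
  -72.678·x + 149.368·y = 6801.004323
det = -132.210·149.368 − 126.822·-72.678 = -10530.773964
x = (8672.119359·149.368 − 126.822·6801.004323) / -10530.773964 = -41.100507
y = (-132.210·6801.004323 − 8672.119359·-72.678) / -10530.773964 = 25.533592
|P − Q| = √((-41.100507 − -19.705)² + (25.533592 − 19.620)²) = 22.197710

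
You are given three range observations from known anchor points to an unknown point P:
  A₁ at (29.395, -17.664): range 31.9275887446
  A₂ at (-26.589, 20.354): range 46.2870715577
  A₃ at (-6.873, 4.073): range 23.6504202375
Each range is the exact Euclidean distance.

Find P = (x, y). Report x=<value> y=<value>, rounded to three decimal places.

eq1: (x − 29.395)² + (y + 17.664)² = 31.9275887446²
eq2: (x + 26.589)² + (y − 20.354)² = 46.2870715577²
eq3: (x + 6.873)² + (y − 4.073)² = 23.6504202375²
eq2−eq3, eq2−eq1 (x²,y² cancel):
  39.432·x − 32.562·y = 525.717837
  111.968·x − 76.036·y = 1177.944754
det = 39.432·-76.036 − -32.562·111.968 = 647.650464
x = (525.717837·-76.036 − -32.562·1177.944754) / 647.650464 = -2.497094
y = (39.432·1177.944754 − 525.717837·111.968) / 647.650464 = -19.169070

x=-2.497 y=-19.169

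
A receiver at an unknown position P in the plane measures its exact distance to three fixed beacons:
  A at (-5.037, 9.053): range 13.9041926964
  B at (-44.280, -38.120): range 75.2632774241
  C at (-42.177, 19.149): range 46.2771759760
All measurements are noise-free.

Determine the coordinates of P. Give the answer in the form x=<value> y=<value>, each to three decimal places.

eq1: (x + 5.037)² + (y − 9.053)² = 13.9041926964²
eq2: (x + 44.280)² + (y + 38.120)² = 75.2632774241²
eq3: (x + 42.177)² + (y − 19.149)² = 46.2771759760²
eq1−eq2, eq1−eq3 (x²,y² cancel):
  -78.486·x − 94.346·y = -2164.709732
  -74.280·x + 20.192·y = 90.004910
det = -78.486·20.192 − -94.346·-74.280 = -8592.810192
x = (-2164.709732·20.192 − -94.346·90.004910) / -8592.810192 = 4.098568
y = (-78.486·90.004910 − -2164.709732·-74.280) / -8592.810192 = 19.534793

x=4.099 y=19.535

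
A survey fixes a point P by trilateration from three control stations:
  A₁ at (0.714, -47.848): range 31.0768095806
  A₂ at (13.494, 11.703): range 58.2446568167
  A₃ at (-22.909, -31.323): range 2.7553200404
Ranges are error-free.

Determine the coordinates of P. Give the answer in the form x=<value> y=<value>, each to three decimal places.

x=-25.663 y=-31.415

eq1: (x − 0.714)² + (y + 47.848)² = 31.0768095806²
eq2: (x − 13.494)² + (y − 11.703)² = 58.2446568167²
eq3: (x + 22.909)² + (y + 31.323)² = 2.7553200404²
eq1−eq3, eq1−eq2 (x²,y² cancel):
  -47.246·x + 33.050·y = 174.188015
  25.560·x + 119.102·y = -4397.564609
det = -47.246·119.102 − 33.050·25.560 = -6471.851092
x = (174.188015·119.102 − 33.050·-4397.564609) / -6471.851092 = -25.662774
y = (-47.246·-4397.564609 − 174.188015·25.560) / -6471.851092 = -31.415292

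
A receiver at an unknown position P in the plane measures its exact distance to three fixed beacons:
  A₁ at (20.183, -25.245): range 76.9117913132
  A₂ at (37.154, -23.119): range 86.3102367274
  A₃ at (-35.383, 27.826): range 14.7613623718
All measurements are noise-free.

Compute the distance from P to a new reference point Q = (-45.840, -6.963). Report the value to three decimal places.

eq1: (x − 20.183)² + (y + 25.245)² = 76.9117913132²
eq2: (x − 37.154)² + (y + 23.119)² = 86.3102367274²
eq3: (x + 35.383)² + (y − 27.826)² = 14.7613623718²
eq1−eq3, eq1−eq2 (x²,y² cancel):
  -111.132·x + 106.142·y = 6679.105275
  33.942·x + 4.252·y = -663.788958
det = -111.132·4.252 − 106.142·33.942 = -4075.205028
x = (6679.105275·4.252 − 106.142·-663.788958) / -4075.205028 = -24.257784
y = (-111.132·-663.788958 − 6679.105275·33.942) / -4075.205028 = 37.527927
|P − Q| = √((-24.257784 − -45.840)² + (37.527927 − -6.963)²) = 49.449314

49.449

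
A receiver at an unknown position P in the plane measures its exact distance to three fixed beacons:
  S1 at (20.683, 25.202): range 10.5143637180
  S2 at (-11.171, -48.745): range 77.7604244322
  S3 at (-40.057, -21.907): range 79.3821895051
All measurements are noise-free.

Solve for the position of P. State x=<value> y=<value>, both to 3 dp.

eq1: (x − 20.683)² + (y − 25.202)² = 10.5143637180²
eq2: (x + 11.171)² + (y + 48.745)² = 77.7604244322²
eq3: (x + 40.057)² + (y + 21.907)² = 79.3821895051²
eq1−eq3, eq1−eq2 (x²,y² cancel):
  -121.480·x − 94.218·y = -5169.427561
  -63.708·x − 147.894·y = -4498.192790
det = -121.480·-147.894 − -94.218·-63.708 = 11963.722776
x = (-5169.427561·-147.894 − -94.218·-4498.192790) / 11963.722776 = 28.479145
y = (-121.480·-4498.192790 − -5169.427561·-63.708) / 11963.722776 = 18.147075

x=28.479 y=18.147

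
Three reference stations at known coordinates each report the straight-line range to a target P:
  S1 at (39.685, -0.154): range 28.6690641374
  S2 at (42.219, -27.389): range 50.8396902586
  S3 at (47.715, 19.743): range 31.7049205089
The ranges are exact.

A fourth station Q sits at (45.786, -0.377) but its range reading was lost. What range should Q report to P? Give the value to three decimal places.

eq1: (x − 39.685)² + (y + 0.154)² = 28.6690641374²
eq2: (x − 42.219)² + (y + 27.389)² = 50.8396902586²
eq3: (x − 47.715)² + (y − 19.743)² = 31.7049205089²
eq3−eq2, eq3−eq1 (x²,y² cancel):
  -10.992·x − 94.264·y = -1713.378113
  -16.060·x − 39.794·y = -908.297587
det = -10.992·-39.794 − -94.264·-16.060 = -1076.464192
x = (-1713.378113·-39.794 − -94.264·-908.297587) / -1076.464192 = 16.198955
y = (-10.992·-908.297587 − -1713.378113·-16.060) / -1076.464192 = 16.287440
|P − Q| = √((16.198955 − 45.786)² + (16.287440 − -0.377)²) = 33.957279

33.957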